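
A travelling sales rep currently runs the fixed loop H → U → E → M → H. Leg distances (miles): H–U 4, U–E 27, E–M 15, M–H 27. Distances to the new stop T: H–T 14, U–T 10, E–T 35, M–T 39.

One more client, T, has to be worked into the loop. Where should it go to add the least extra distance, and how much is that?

+18 miles — insert T between U and E.

Insertion cost between consecutive stops i–j is d(i,T) + d(T,j) − d(i,j):
  between H and U: 14 + 10 − 4 = 20
  between U and E: 10 + 35 − 27 = 18
  between E and M: 35 + 39 − 15 = 59
  between M and H: 39 + 14 − 27 = 26
Cheapest insertion is between U and E, adding 18.
New total = 73 + 18 = 91.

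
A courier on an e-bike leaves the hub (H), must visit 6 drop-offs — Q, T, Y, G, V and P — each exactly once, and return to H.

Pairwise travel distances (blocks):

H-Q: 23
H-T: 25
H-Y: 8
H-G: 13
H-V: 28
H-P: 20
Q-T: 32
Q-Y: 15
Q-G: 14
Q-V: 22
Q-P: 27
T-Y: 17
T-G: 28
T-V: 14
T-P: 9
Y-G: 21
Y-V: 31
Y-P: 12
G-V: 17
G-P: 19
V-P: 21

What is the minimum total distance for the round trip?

With 6 stops there are 6!/2 = 360 distinct round trips (a route and its reverse cost the same).
H-Q-T-Y-G-V-P-H: 23+32+17+21+17+21+20 = 151
H-Q-T-Y-G-P-V-H: 23+32+17+21+19+21+28 = 161
H-Q-T-Y-V-G-P-H: 23+32+17+31+17+19+20 = 159
H-Q-T-Y-V-P-G-H: 23+32+17+31+21+19+13 = 156
H-Q-T-Y-P-G-V-H: 23+32+17+12+19+17+28 = 148
H-Q-T-Y-P-V-G-H: 23+32+17+12+21+17+13 = 135
H-Q-T-G-Y-V-P-H: 23+32+28+21+31+21+20 = 176
H-Q-T-G-Y-P-V-H: 23+32+28+21+12+21+28 = 165
… (352 more)
H-Y-P-T-V-Q-G-H: 8+12+9+14+22+14+13 = 92  ← best
The minimum is 92.
One optimal route: H → Y → P → T → V → Q → G → H (or its reverse).

Minimum total distance: 92 blocks.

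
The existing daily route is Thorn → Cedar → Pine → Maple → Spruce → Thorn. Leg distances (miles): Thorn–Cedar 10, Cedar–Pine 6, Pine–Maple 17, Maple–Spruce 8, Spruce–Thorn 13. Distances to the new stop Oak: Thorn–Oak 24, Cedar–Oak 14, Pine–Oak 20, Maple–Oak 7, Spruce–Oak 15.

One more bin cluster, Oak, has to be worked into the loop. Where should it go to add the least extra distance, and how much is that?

Insertion cost between consecutive stops i–j is d(i,Oak) + d(Oak,j) − d(i,j):
  between Thorn and Cedar: 24 + 14 − 10 = 28
  between Cedar and Pine: 14 + 20 − 6 = 28
  between Pine and Maple: 20 + 7 − 17 = 10
  between Maple and Spruce: 7 + 15 − 8 = 14
  between Spruce and Thorn: 15 + 24 − 13 = 26
Cheapest insertion is between Pine and Maple, adding 10.
New total = 54 + 10 = 64.

+10 miles — insert Oak between Pine and Maple.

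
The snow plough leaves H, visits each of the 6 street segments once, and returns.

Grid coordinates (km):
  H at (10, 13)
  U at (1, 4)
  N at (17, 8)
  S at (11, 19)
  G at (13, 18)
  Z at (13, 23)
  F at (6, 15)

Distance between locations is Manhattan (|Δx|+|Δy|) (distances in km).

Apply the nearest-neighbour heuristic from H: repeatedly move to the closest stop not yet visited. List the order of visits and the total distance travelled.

H → [F:6 / S:7 / G:8 / N:12 / Z:13 / U:18] → F (6)
F → [S:9 / G:10 / Z:15 / U:16 / N:18] → S (9)
S → [G:3 / Z:6 / N:17 / U:25] → G (3)
G → [Z:5 / N:14 / U:26] → Z (5)
Z → [N:19 / U:31] → N (19)
N → [U:20] → U (20)
Return U→H: 18.
Total = 6 + 9 + 3 + 5 + 19 + 20 + 18 = 80.

80 km along H → F → S → G → Z → N → U → H.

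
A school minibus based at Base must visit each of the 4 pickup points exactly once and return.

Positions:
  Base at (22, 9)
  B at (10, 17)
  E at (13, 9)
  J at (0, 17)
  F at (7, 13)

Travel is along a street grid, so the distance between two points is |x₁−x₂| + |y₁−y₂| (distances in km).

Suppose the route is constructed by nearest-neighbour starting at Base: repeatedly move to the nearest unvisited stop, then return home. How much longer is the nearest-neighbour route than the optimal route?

From Base: E=9, F=19, B=20, J=30 → choose E (9).
From E: F=10, B=11, J=21 → choose F (10).
From F: B=7, J=11 → choose B (7).
From B: J=10 → choose J (10).
NN route Base → E → F → B → J → Base costs 66.
Optimal: Base → B → J → F → E → Base costs 60 (by enumerating all 12 distinct tours).
Excess = 66 − 60 = 6.

6 km longer than the optimal tour.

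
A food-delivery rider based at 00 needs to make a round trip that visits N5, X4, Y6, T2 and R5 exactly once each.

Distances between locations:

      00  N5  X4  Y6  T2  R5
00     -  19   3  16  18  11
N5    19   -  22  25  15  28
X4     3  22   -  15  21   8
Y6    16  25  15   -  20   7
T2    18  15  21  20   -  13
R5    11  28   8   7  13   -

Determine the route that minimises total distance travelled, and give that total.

72 — the shortest possible round trip.

00-N5-X4-Y6-T2-R5-00: 19+22+15+20+13+11 = 100
00-N5-X4-Y6-R5-T2-00: 19+22+15+7+13+18 = 94
00-N5-X4-T2-Y6-R5-00: 19+22+21+20+7+11 = 100
00-N5-X4-T2-R5-Y6-00: 19+22+21+13+7+16 = 98
00-N5-X4-R5-Y6-T2-00: 19+22+8+7+20+18 = 94
00-N5-X4-R5-T2-Y6-00: 19+22+8+13+20+16 = 98
00-N5-Y6-X4-T2-R5-00: 19+25+15+21+13+11 = 104
00-N5-Y6-X4-R5-T2-00: 19+25+15+8+13+18 = 98
00-N5-Y6-T2-X4-R5-00: 19+25+20+21+8+11 = 104
00-N5-Y6-T2-R5-X4-00: 19+25+20+13+8+3 = 88
00-N5-Y6-R5-X4-T2-00: 19+25+7+8+21+18 = 98
00-N5-Y6-R5-T2-X4-00: 19+25+7+13+21+3 = 88
00-N5-T2-X4-Y6-R5-00: 19+15+21+15+7+11 = 88
00-N5-T2-X4-R5-Y6-00: 19+15+21+8+7+16 = 86
… (46 more)
00-N5-T2-Y6-R5-X4-00: 19+15+20+7+8+3 = 72  ← best
The minimum is 72.
One optimal route: 00 → N5 → T2 → Y6 → R5 → X4 → 00 (or its reverse).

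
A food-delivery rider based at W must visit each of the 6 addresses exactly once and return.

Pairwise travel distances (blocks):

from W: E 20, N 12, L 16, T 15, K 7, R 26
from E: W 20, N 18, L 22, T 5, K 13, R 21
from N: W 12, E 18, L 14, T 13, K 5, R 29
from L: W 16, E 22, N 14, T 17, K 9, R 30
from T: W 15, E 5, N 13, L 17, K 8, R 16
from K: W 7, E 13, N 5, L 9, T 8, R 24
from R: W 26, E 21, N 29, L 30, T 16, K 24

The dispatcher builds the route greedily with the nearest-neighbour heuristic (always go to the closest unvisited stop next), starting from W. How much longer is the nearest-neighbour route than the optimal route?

Excess over optimum: 2 blocks.

From W: K=7, N=12, T=15, L=16, E=20, R=26 → choose K (7).
From K: N=5, T=8, L=9, E=13, R=24 → choose N (5).
From N: T=13, L=14, E=18, R=29 → choose T (13).
From T: E=5, R=16, L=17 → choose E (5).
From E: R=21, L=22 → choose R (21).
From R: L=30 → choose L (30).
NN route W → K → N → T → E → R → L → W costs 97.
Optimal: W → N → L → K → E → T → R → W costs 95 (by enumerating all 360 distinct tours).
Excess = 97 − 95 = 2.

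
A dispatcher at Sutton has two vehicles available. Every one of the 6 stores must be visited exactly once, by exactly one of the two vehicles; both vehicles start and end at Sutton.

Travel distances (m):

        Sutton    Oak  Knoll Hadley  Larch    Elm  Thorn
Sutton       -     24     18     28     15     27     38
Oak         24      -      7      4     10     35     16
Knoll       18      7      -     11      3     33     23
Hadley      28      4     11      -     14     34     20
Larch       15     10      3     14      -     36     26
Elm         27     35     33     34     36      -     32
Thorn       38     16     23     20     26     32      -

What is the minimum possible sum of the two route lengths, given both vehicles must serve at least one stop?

138 m — the smallest possible combined total.

Check every non-empty split of the stops between the two vehicles; for each half take its own optimal tour:
  {Oak} + {Knoll, Hadley, Larch, Elm, Thorn}: 48 + 108 = 156
  {Knoll} + {Oak, Hadley, Larch, Elm, Thorn}: 36 + 108 = 144
  {Oak, Knoll} + {Hadley, Larch, Elm, Thorn}: 49 + 108 = 157
  {Hadley} + {Oak, Knoll, Larch, Elm, Thorn}: 56 + 100 = 156
  {Oak, Hadley} + {Knoll, Larch, Elm, Thorn}: 56 + 100 = 156
  {Knoll, Hadley} + {Oak, Larch, Elm, Thorn}: 57 + 100 = 157
  … (31 splits in total)
  {Larch} + {Oak, Knoll, Hadley, Elm, Thorn}: 30 + 108 = 138  ← best
Best: vehicle 1 Sutton → Larch → Sutton = 30; vehicle 2 Sutton → Knoll → Oak → Hadley → Thorn → Elm → Sutton = 108; combined 138.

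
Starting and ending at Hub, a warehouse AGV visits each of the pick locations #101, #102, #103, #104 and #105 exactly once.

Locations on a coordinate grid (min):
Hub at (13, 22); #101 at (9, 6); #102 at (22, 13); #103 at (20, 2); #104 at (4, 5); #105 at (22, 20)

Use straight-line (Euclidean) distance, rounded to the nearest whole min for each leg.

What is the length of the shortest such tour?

There are 60 distinct closed tours to check (reversals are equivalent).
Hub - #101 - #102 - #103 - #104 - #105 - Hub: 16+15+11+16+23+9 = 90
Hub - #101 - #102 - #103 - #105 - #104 - Hub: 16+15+11+18+23+19 = 102
Hub - #101 - #102 - #104 - #103 - #105 - Hub: 16+15+20+16+18+9 = 94
Hub - #101 - #102 - #104 - #105 - #103 - Hub: 16+15+20+23+18+21 = 113
Hub - #101 - #102 - #105 - #103 - #104 - Hub: 16+15+7+18+16+19 = 91
Hub - #101 - #102 - #105 - #104 - #103 - Hub: 16+15+7+23+16+21 = 98
Hub - #101 - #103 - #102 - #104 - #105 - Hub: 16+12+11+20+23+9 = 91
Hub - #101 - #103 - #102 - #105 - #104 - Hub: 16+12+11+7+23+19 = 88
Hub - #101 - #103 - #104 - #102 - #105 - Hub: 16+12+16+20+7+9 = 80
Hub - #101 - #103 - #104 - #105 - #102 - Hub: 16+12+16+23+7+13 = 87
Hub - #101 - #103 - #105 - #102 - #104 - Hub: 16+12+18+7+20+19 = 92
Hub - #101 - #103 - #105 - #104 - #102 - Hub: 16+12+18+23+20+13 = 102
Hub - #101 - #104 - #102 - #103 - #105 - Hub: 16+5+20+11+18+9 = 79
Hub - #101 - #104 - #102 - #105 - #103 - Hub: 16+5+20+7+18+21 = 87
… (46 more)
Hub - #104 - #101 - #103 - #102 - #105 - Hub: 19+5+12+11+7+9 = 63  ← best
The minimum is 63.
One optimal route: Hub → #104 → #101 → #103 → #102 → #105 → Hub (or its reverse).

Minimum total distance: 63 min.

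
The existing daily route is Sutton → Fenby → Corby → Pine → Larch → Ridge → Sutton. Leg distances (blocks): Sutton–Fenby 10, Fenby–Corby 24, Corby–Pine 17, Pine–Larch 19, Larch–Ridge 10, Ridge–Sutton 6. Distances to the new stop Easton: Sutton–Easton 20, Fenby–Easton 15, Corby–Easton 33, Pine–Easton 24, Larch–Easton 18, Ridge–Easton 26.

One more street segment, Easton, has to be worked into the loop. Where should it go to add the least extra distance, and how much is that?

Insertion cost between consecutive stops i–j is d(i,Easton) + d(Easton,j) − d(i,j):
  between Sutton and Fenby: 20 + 15 − 10 = 25
  between Fenby and Corby: 15 + 33 − 24 = 24
  between Corby and Pine: 33 + 24 − 17 = 40
  between Pine and Larch: 24 + 18 − 19 = 23
  between Larch and Ridge: 18 + 26 − 10 = 34
  between Ridge and Sutton: 26 + 20 − 6 = 40
Cheapest insertion is between Pine and Larch, adding 23.
New total = 86 + 23 = 109.

Minimum extra distance: 23 blocks, inserting Easton between Pine and Larch.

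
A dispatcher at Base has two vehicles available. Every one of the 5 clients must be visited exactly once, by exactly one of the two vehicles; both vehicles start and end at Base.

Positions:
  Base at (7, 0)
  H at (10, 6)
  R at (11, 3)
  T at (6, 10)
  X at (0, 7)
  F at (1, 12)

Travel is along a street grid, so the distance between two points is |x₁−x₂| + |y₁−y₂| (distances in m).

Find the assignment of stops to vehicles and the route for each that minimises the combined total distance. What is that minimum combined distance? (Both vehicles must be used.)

58 m — the smallest possible combined total.

Check every non-empty split of the stops between the two vehicles; for each half take its own optimal tour:
  {H} + {R, T, X, F}: 18 + 46 = 64
  {R} + {H, T, X, F}: 14 + 44 = 58
  {H, R} + {T, X, F}: 20 + 38 = 58
  {T} + {H, R, X, F}: 22 + 46 = 68
  {H, T} + {R, X, F}: 28 + 46 = 74
  {R, T} + {H, X, F}: 30 + 44 = 74
  … (15 splits in total)
Best: vehicle 1 Base → R → Base = 14; vehicle 2 Base → H → T → F → X → Base = 44; combined 58.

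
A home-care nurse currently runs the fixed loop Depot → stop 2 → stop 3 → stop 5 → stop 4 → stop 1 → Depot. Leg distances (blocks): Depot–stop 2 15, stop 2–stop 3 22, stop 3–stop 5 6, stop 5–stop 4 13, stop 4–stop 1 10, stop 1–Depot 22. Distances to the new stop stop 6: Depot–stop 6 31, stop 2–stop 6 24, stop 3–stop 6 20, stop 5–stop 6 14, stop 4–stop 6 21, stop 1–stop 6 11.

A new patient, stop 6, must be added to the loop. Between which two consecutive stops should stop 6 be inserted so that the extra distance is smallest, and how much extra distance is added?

Insertion cost between consecutive stops i–j is d(i,stop 6) + d(stop 6,j) − d(i,j):
  between Depot and stop 2: 31 + 24 − 15 = 40
  between stop 2 and stop 3: 24 + 20 − 22 = 22
  between stop 3 and stop 5: 20 + 14 − 6 = 28
  between stop 5 and stop 4: 14 + 21 − 13 = 22
  between stop 4 and stop 1: 21 + 11 − 10 = 22
  between stop 1 and Depot: 11 + 31 − 22 = 20
Cheapest insertion is between stop 1 and Depot, adding 20.
New total = 88 + 20 = 108.

Minimum extra distance: 20 blocks, inserting stop 6 between stop 1 and Depot.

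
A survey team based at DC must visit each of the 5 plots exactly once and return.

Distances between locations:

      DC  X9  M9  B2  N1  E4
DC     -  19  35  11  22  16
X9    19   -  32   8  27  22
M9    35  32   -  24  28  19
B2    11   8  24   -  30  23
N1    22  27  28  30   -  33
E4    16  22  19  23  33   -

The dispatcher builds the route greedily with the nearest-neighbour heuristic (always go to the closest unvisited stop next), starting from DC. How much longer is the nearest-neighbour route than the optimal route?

DC: B2=11, E4=16, X9=19, N1=22, M9=35 ⇒ B2
B2: X9=8, E4=23, M9=24, N1=30 ⇒ X9
X9: E4=22, N1=27, M9=32 ⇒ E4
E4: M9=19, N1=33 ⇒ M9
M9: N1=28 ⇒ N1
NN route DC → B2 → X9 → E4 → M9 → N1 → DC costs 110.
Optimal: DC → B2 → X9 → N1 → M9 → E4 → DC costs 109 (by enumerating all 60 distinct tours).
Excess = 110 − 109 = 1.

Excess over optimum: 1.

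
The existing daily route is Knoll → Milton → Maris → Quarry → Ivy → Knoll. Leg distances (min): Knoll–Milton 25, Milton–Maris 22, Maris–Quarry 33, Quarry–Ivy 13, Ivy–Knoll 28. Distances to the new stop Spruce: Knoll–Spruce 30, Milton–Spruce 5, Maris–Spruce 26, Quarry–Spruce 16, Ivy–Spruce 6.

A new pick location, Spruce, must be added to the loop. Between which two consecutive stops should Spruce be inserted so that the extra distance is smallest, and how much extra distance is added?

Insertion cost between consecutive stops i–j is d(i,Spruce) + d(Spruce,j) − d(i,j):
  between Knoll and Milton: 30 + 5 − 25 = 10
  between Milton and Maris: 5 + 26 − 22 = 9
  between Maris and Quarry: 26 + 16 − 33 = 9
  between Quarry and Ivy: 16 + 6 − 13 = 9
  between Ivy and Knoll: 6 + 30 − 28 = 8
Cheapest insertion is between Ivy and Knoll, adding 8.
New total = 121 + 8 = 129.

+8 min — insert Spruce between Ivy and Knoll.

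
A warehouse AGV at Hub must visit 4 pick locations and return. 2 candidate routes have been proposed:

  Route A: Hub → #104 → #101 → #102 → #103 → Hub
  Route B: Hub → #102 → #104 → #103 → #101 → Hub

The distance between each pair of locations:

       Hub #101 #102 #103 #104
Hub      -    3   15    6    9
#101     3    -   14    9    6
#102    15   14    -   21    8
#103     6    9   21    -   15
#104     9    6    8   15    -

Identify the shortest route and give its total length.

50 — Route B is the shortest.

Route A: 9 + 6 + 14 + 21 + 6 = 56
Route B: 15 + 8 + 15 + 9 + 3 = 50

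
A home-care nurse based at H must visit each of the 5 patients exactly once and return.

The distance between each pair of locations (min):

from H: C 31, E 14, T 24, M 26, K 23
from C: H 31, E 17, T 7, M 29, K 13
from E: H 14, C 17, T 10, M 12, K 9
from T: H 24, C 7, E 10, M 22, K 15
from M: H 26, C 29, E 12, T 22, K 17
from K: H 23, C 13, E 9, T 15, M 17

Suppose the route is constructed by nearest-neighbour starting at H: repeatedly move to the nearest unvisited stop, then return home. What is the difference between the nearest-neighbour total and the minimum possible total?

The nearest-neighbour route is 4 min longer than optimal.

H: E=14, K=23, T=24, M=26, C=31 ⇒ E
E: K=9, T=10, M=12, C=17 ⇒ K
K: C=13, T=15, M=17 ⇒ C
C: T=7, M=29 ⇒ T
T: M=22 ⇒ M
NN route H → E → K → C → T → M → H costs 91.
Optimal: H → E → T → C → K → M → H costs 87 (by enumerating all 60 distinct tours).
Excess = 91 − 87 = 4.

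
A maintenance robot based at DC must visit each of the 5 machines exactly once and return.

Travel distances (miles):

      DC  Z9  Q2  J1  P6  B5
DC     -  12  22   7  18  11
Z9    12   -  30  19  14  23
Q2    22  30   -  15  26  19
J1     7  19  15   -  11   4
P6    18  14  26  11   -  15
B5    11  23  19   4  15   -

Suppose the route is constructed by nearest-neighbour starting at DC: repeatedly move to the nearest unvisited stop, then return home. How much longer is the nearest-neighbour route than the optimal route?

From DC: J1=7, B5=11, Z9=12, P6=18, Q2=22 → choose J1 (7).
From J1: B5=4, P6=11, Q2=15, Z9=19 → choose B5 (4).
From B5: P6=15, Q2=19, Z9=23 → choose P6 (15).
From P6: Z9=14, Q2=26 → choose Z9 (14).
From Z9: Q2=30 → choose Q2 (30).
NN route DC → J1 → B5 → P6 → Z9 → Q2 → DC costs 92.
Optimal: DC → Z9 → P6 → Q2 → J1 → B5 → DC costs 82 (by enumerating all 60 distinct tours).
Excess = 92 − 82 = 10.

The nearest-neighbour route is 10 miles longer than optimal.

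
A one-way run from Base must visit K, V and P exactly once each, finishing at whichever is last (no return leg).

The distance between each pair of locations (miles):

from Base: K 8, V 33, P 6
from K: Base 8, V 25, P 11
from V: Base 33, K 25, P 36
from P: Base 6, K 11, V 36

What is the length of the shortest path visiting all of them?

Minimum one-way distance = 42 miles.

There are 3! = 6 possible orderings.
Base - K - V - P: 8+25+36 = 69
Base - K - P - V: 8+11+36 = 55
Base - V - K - P: 33+25+11 = 69
Base - V - P - K: 33+36+11 = 80
Base - P - K - V: 6+11+25 = 42
Base - P - V - K: 6+36+25 = 67
The minimum is 42.
One shortest path: Base → P → K → V.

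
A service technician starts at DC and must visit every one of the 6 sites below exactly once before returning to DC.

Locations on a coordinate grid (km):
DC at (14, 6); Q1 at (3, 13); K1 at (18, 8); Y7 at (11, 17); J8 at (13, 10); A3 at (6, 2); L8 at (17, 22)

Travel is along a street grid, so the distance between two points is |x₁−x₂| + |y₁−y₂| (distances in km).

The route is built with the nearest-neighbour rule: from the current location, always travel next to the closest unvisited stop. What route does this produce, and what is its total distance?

DC → [J8:5 / K1:6 / A3:12 / Y7:14 / Q1:18 / L8:19] → J8 (5)
J8 → [K1:7 / Y7:9 / Q1:13 / A3:15 / L8:16] → K1 (7)
K1 → [L8:15 / Y7:16 / A3:18 / Q1:20] → L8 (15)
L8 → [Y7:11 / Q1:23 / A3:31] → Y7 (11)
Y7 → [Q1:12 / A3:20] → Q1 (12)
Q1 → [A3:14] → A3 (14)
Return A3→DC: 12.
Total = 5 + 7 + 15 + 11 + 12 + 14 + 12 = 76.

76 km along DC → J8 → K1 → L8 → Y7 → Q1 → A3 → DC.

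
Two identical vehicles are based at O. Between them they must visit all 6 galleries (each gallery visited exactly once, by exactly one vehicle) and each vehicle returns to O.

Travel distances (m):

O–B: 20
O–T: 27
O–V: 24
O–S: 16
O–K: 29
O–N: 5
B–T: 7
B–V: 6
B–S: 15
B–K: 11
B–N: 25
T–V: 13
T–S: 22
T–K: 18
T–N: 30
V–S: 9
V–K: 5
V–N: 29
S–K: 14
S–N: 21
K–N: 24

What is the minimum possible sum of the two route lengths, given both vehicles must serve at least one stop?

Try each way of splitting the stops between the two vehicles (each non-empty) and, for each split, find the best tour for each vehicle:
  {B} + {T, V, S, K, N}: 40 + 83 = 123
  {T} + {B, V, S, K, N}: 54 + 71 = 125
  {B, T} + {V, S, K, N}: 54 + 59 = 113
  {V} + {B, T, S, K, N}: 48 + 83 = 131
  {B, V} + {T, S, K, N}: 50 + 83 = 133
  {T, V} + {B, S, K, N}: 64 + 71 = 135
  … (31 splits in total)
  {B, T, V, S, K} + {N}: 75 + 10 = 85  ← best
Best: vehicle 1 O → B → T → V → K → S → O = 75; vehicle 2 O → N → O = 10; combined 85.

Minimum combined distance: 85 m.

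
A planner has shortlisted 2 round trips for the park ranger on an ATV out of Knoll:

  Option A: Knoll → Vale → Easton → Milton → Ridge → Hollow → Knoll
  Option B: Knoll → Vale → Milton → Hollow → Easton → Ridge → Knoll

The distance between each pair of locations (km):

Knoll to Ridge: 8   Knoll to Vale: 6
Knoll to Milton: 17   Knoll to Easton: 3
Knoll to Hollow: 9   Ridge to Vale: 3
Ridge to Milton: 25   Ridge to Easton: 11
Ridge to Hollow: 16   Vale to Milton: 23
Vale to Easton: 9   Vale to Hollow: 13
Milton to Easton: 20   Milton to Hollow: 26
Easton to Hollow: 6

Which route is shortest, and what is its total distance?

Shortest is Option B, total 80 km.

Option A: 6 + 9 + 20 + 25 + 16 + 9 = 85
Option B: 6 + 23 + 26 + 6 + 11 + 8 = 80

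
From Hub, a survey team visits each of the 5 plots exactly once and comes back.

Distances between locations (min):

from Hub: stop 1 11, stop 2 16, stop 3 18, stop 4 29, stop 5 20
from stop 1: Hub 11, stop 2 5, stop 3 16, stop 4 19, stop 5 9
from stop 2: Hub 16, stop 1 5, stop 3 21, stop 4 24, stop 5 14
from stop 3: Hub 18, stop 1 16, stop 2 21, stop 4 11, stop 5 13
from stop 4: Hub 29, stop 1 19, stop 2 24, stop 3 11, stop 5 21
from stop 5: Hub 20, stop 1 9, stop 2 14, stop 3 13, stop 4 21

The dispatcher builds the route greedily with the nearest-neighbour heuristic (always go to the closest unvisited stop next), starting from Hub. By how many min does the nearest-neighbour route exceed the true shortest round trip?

Excess over optimum: 3 min.

Hub: stop 1=11, stop 2=16, stop 3=18, stop 5=20, stop 4=29 ⇒ stop 1
stop 1: stop 2=5, stop 5=9, stop 3=16, stop 4=19 ⇒ stop 2
stop 2: stop 5=14, stop 3=21, stop 4=24 ⇒ stop 5
stop 5: stop 3=13, stop 4=21 ⇒ stop 3
stop 3: stop 4=11 ⇒ stop 4
NN route Hub → stop 1 → stop 2 → stop 5 → stop 3 → stop 4 → Hub costs 83.
Optimal: Hub → stop 1 → stop 2 → stop 5 → stop 4 → stop 3 → Hub costs 80 (by enumerating all 60 distinct tours).
Excess = 83 − 80 = 3.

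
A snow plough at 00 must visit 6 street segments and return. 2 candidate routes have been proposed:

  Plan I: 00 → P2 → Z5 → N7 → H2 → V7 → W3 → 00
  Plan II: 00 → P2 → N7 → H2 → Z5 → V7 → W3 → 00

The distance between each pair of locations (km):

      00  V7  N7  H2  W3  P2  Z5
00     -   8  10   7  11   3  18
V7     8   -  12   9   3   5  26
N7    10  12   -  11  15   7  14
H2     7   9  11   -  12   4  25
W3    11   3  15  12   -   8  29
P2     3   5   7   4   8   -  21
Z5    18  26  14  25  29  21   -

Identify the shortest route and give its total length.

Plan I: 3 + 21 + 14 + 11 + 9 + 3 + 11 = 72
Plan II: 3 + 7 + 11 + 25 + 26 + 3 + 11 = 86

Shortest is Plan I, total 72 km.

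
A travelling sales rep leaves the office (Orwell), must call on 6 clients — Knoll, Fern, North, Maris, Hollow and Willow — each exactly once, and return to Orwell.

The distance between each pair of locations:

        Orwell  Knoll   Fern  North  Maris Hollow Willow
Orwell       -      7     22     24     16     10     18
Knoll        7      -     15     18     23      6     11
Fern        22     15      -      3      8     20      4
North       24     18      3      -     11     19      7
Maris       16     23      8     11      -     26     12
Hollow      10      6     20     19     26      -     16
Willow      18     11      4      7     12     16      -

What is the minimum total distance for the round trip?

Orwell→Knoll→Fern→North→Maris→Hollow→Willow→Orwell: 7+15+3+11+26+16+18 = 96
Orwell→Knoll→Fern→North→Maris→Willow→Hollow→Orwell: 7+15+3+11+12+16+10 = 74
Orwell→Knoll→Fern→North→Hollow→Maris→Willow→Orwell: 7+15+3+19+26+12+18 = 100
Orwell→Knoll→Fern→North→Hollow→Willow→Maris→Orwell: 7+15+3+19+16+12+16 = 88
Orwell→Knoll→Fern→North→Willow→Maris→Hollow→Orwell: 7+15+3+7+12+26+10 = 80
Orwell→Knoll→Fern→North→Willow→Hollow→Maris→Orwell: 7+15+3+7+16+26+16 = 90
Orwell→Knoll→Fern→Maris→North→Hollow→Willow→Orwell: 7+15+8+11+19+16+18 = 94
Orwell→Knoll→Fern→Maris→North→Willow→Hollow→Orwell: 7+15+8+11+7+16+10 = 74
… (352 more)
Orwell→Maris→Fern→North→Willow→Knoll→Hollow→Orwell: 16+8+3+7+11+6+10 = 61  ← best
The minimum is 61.
One optimal route: Orwell → Maris → Fern → North → Willow → Knoll → Hollow → Orwell (or its reverse).

61 — the shortest possible round trip.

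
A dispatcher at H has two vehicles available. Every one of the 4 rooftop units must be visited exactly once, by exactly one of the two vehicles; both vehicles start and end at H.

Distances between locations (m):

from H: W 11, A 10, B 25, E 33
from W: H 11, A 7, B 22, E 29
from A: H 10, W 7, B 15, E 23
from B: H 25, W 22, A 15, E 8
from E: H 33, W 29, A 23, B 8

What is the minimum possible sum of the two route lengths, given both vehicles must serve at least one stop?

88 m — the smallest possible combined total.

There are 2^3 − 1 = 7 ways to divide the 4 stops into two non-empty groups. For each, the best each vehicle can do is its own shortest tour through its group:
  {W} + {A, B, E}: 22 + 66 = 88
  {A} + {W, B, E}: 20 + 73 = 93
  {W, A} + {B, E}: 28 + 66 = 94
  {B} + {W, A, E}: 50 + 73 = 123
  {W, B} + {A, E}: 58 + 66 = 124
  {A, B} + {W, E}: 50 + 73 = 123
  … (7 splits in total)
Best: vehicle 1 H → W → H = 22; vehicle 2 H → A → B → E → H = 66; combined 88.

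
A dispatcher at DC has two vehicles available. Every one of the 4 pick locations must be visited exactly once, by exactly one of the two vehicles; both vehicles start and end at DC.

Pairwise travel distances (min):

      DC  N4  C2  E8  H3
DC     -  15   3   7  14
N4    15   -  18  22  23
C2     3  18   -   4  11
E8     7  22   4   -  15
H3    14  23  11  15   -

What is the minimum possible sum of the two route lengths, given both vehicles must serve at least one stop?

Minimum combined distance: 66 min.

There are 2^3 − 1 = 7 ways to divide the 4 stops into two non-empty groups. For each, the best each vehicle can do is its own shortest tour through its group:
  {N4} + {C2, E8, H3}: 30 + 36 = 66
  {C2} + {N4, E8, H3}: 6 + 60 = 66
  {N4, C2} + {E8, H3}: 36 + 36 = 72
  {E8} + {N4, C2, H3}: 14 + 52 = 66
  {N4, E8} + {C2, H3}: 44 + 28 = 72
  {C2, E8} + {N4, H3}: 14 + 52 = 66
  … (7 splits in total)
Best: vehicle 1 DC → N4 → DC = 30; vehicle 2 DC → C2 → E8 → H3 → DC = 36; combined 66.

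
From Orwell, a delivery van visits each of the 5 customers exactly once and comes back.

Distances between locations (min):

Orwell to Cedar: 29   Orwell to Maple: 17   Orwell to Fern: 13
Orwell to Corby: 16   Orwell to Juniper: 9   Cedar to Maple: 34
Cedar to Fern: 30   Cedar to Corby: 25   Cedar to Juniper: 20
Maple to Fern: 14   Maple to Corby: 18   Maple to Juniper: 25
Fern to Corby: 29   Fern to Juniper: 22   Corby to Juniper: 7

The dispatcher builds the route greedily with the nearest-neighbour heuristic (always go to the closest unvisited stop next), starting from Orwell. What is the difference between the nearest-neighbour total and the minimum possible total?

Orwell: Juniper=9, Fern=13, Corby=16, Maple=17, Cedar=29 ⇒ Juniper
Juniper: Corby=7, Cedar=20, Fern=22, Maple=25 ⇒ Corby
Corby: Maple=18, Cedar=25, Fern=29 ⇒ Maple
Maple: Fern=14, Cedar=34 ⇒ Fern
Fern: Cedar=30 ⇒ Cedar
NN route Orwell → Juniper → Corby → Maple → Fern → Cedar → Orwell costs 107.
Optimal: Orwell → Fern → Maple → Corby → Cedar → Juniper → Orwell costs 99 (by enumerating all 60 distinct tours).
Excess = 107 − 99 = 8.

8 min longer than the optimal tour.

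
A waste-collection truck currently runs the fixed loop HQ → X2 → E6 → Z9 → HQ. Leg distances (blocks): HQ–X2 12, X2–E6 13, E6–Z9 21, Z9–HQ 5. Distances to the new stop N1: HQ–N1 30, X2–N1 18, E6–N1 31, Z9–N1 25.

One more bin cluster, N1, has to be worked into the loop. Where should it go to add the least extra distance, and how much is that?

+35 blocks — insert N1 between E6 and Z9.

Insertion cost between consecutive stops i–j is d(i,N1) + d(N1,j) − d(i,j):
  between HQ and X2: 30 + 18 − 12 = 36
  between X2 and E6: 18 + 31 − 13 = 36
  between E6 and Z9: 31 + 25 − 21 = 35
  between Z9 and HQ: 25 + 30 − 5 = 50
Cheapest insertion is between E6 and Z9, adding 35.
New total = 51 + 35 = 86.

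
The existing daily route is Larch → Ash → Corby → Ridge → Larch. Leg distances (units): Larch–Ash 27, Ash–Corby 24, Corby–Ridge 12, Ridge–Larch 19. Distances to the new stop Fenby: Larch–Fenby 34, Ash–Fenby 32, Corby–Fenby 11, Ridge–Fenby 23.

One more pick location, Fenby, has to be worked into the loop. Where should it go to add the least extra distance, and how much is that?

+19 — insert Fenby between Ash and Corby.

Insertion cost between consecutive stops i–j is d(i,Fenby) + d(Fenby,j) − d(i,j):
  between Larch and Ash: 34 + 32 − 27 = 39
  between Ash and Corby: 32 + 11 − 24 = 19
  between Corby and Ridge: 11 + 23 − 12 = 22
  between Ridge and Larch: 23 + 34 − 19 = 38
Cheapest insertion is between Ash and Corby, adding 19.
New total = 82 + 19 = 101.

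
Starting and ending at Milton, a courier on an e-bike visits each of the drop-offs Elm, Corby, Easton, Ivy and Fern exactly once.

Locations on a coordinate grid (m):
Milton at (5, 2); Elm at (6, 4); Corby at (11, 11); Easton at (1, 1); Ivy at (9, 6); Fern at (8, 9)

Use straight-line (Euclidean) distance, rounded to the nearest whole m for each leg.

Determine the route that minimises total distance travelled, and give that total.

Shortest round trip = 29 m.

With 5 stops there are 5!/2 = 60 distinct round trips (a route and its reverse cost the same).
Milton → Elm → Corby → Easton → Ivy → Fern → Milton: 2+9+14+9+3+8 = 45
Milton → Elm → Corby → Easton → Fern → Ivy → Milton: 2+9+14+11+3+6 = 45
Milton → Elm → Corby → Ivy → Easton → Fern → Milton: 2+9+5+9+11+8 = 44
Milton → Elm → Corby → Ivy → Fern → Easton → Milton: 2+9+5+3+11+4 = 34
Milton → Elm → Corby → Fern → Easton → Ivy → Milton: 2+9+4+11+9+6 = 41
Milton → Elm → Corby → Fern → Ivy → Easton → Milton: 2+9+4+3+9+4 = 31
Milton → Elm → Easton → Corby → Ivy → Fern → Milton: 2+6+14+5+3+8 = 38
Milton → Elm → Easton → Corby → Fern → Ivy → Milton: 2+6+14+4+3+6 = 35
Milton → Elm → Easton → Ivy → Corby → Fern → Milton: 2+6+9+5+4+8 = 34
Milton → Elm → Easton → Ivy → Fern → Corby → Milton: 2+6+9+3+4+11 = 35
Milton → Elm → Easton → Fern → Corby → Ivy → Milton: 2+6+11+4+5+6 = 34
Milton → Elm → Easton → Fern → Ivy → Corby → Milton: 2+6+11+3+5+11 = 38
Milton → Elm → Ivy → Corby → Easton → Fern → Milton: 2+4+5+14+11+8 = 44
Milton → Elm → Ivy → Corby → Fern → Easton → Milton: 2+4+5+4+11+4 = 30
… (46 more)
Milton → Elm → Fern → Corby → Ivy → Easton → Milton: 2+5+4+5+9+4 = 29  ← best
The minimum is 29.
One optimal route: Milton → Elm → Fern → Corby → Ivy → Easton → Milton (or its reverse).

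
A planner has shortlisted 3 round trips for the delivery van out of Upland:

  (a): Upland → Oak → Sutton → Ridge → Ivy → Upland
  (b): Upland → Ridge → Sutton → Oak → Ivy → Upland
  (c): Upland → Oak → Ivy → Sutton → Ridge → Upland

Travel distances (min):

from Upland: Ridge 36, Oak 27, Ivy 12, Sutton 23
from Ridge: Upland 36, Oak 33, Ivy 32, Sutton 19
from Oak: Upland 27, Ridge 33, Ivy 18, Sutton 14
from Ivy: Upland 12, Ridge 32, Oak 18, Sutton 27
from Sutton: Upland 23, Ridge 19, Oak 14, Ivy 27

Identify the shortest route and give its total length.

(a): 27 + 14 + 19 + 32 + 12 = 104
(b): 36 + 19 + 14 + 18 + 12 = 99
(c): 27 + 18 + 27 + 19 + 36 = 127

99 min — (b) is the shortest.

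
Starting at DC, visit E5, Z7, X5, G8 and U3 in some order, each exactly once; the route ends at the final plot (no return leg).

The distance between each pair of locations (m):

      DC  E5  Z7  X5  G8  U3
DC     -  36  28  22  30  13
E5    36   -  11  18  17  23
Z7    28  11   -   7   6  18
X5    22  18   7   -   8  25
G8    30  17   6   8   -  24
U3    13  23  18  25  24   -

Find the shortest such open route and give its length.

There are 5! = 120 possible orderings.
DC → E5 → Z7 → X5 → G8 → U3: 36+11+7+8+24 = 86
DC → E5 → Z7 → X5 → U3 → G8: 36+11+7+25+24 = 103
DC → E5 → Z7 → G8 → X5 → U3: 36+11+6+8+25 = 86
DC → E5 → Z7 → G8 → U3 → X5: 36+11+6+24+25 = 102
DC → E5 → Z7 → U3 → X5 → G8: 36+11+18+25+8 = 98
DC → E5 → Z7 → U3 → G8 → X5: 36+11+18+24+8 = 97
DC → E5 → X5 → Z7 → G8 → U3: 36+18+7+6+24 = 91
DC → E5 → X5 → Z7 → U3 → G8: 36+18+7+18+24 = 103
DC → E5 → X5 → G8 → Z7 → U3: 36+18+8+6+18 = 86
DC → E5 → X5 → G8 → U3 → Z7: 36+18+8+24+18 = 104
DC → E5 → X5 → U3 → Z7 → G8: 36+18+25+18+6 = 103
DC → E5 → X5 → U3 → G8 → Z7: 36+18+25+24+6 = 109
DC → E5 → G8 → Z7 → X5 → U3: 36+17+6+7+25 = 91
DC → E5 → G8 → Z7 → U3 → X5: 36+17+6+18+25 = 102
… (106 more)
DC → U3 → E5 → Z7 → G8 → X5: 13+23+11+6+8 = 61  ← best
The minimum is 61.
One shortest path: DC → U3 → E5 → Z7 → G8 → X5.

Shortest open route: 61 m.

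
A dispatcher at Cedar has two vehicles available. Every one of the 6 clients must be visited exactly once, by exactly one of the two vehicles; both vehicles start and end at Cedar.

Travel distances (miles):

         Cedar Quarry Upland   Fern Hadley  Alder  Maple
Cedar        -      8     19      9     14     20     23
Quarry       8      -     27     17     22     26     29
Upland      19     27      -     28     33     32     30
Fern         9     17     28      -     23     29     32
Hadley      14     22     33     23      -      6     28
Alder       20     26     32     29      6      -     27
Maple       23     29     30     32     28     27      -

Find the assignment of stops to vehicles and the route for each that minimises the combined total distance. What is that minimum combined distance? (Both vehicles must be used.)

Check every non-empty split of the stops between the two vehicles; for each half take its own optimal tour:
  {Quarry} + {Upland, Fern, Hadley, Alder, Maple}: 16 + 114 = 130
  {Upland} + {Quarry, Fern, Hadley, Alder, Maple}: 38 + 102 = 140
  {Quarry, Upland} + {Fern, Hadley, Alder, Maple}: 54 + 88 = 142
  {Fern} + {Quarry, Upland, Hadley, Alder, Maple}: 18 + 112 = 130
  {Quarry, Fern} + {Upland, Hadley, Alder, Maple}: 34 + 96 = 130
  {Upland, Fern} + {Quarry, Hadley, Alder, Maple}: 56 + 84 = 140
  … (31 splits in total)
Best: vehicle 1 Cedar → Quarry → Cedar = 16; vehicle 2 Cedar → Upland → Maple → Alder → Hadley → Fern → Cedar = 114; combined 130.

130 miles — the smallest possible combined total.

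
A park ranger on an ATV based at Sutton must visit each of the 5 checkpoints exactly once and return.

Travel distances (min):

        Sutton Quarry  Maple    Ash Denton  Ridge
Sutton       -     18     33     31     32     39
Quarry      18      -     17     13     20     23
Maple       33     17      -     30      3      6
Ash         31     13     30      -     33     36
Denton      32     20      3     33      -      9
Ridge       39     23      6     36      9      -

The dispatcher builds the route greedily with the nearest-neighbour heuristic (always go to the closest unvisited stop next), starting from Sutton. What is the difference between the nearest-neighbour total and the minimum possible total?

From Sutton: Quarry=18, Ash=31, Denton=32, Maple=33, Ridge=39 → choose Quarry (18).
From Quarry: Ash=13, Maple=17, Denton=20, Ridge=23 → choose Ash (13).
From Ash: Maple=30, Denton=33, Ridge=36 → choose Maple (30).
From Maple: Denton=3, Ridge=6 → choose Denton (3).
From Denton: Ridge=9 → choose Ridge (9).
NN route Sutton → Quarry → Ash → Maple → Denton → Ridge → Sutton costs 112.
Optimal: Sutton → Quarry → Ash → Maple → Ridge → Denton → Sutton costs 108 (by enumerating all 60 distinct tours).
Excess = 112 − 108 = 4.

Excess over optimum: 4 min.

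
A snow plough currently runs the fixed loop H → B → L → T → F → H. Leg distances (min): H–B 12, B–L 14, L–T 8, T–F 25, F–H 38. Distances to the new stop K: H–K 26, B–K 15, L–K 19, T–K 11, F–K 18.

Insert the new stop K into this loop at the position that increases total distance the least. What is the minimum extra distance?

Adding 4 min by placing K on the T–F leg.

Insertion cost between consecutive stops i–j is d(i,K) + d(K,j) − d(i,j):
  between H and B: 26 + 15 − 12 = 29
  between B and L: 15 + 19 − 14 = 20
  between L and T: 19 + 11 − 8 = 22
  between T and F: 11 + 18 − 25 = 4
  between F and H: 18 + 26 − 38 = 6
Cheapest insertion is between T and F, adding 4.
New total = 97 + 4 = 101.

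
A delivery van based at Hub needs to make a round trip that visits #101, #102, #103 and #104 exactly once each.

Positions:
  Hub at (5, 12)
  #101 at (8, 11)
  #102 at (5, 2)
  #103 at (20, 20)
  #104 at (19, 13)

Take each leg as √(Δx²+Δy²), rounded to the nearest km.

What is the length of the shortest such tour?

There are 12 distinct closed tours to check (reversals are equivalent).
Hub-#101-#102-#103-#104-Hub: 3+9+23+7+14 = 56
Hub-#101-#102-#104-#103-Hub: 3+9+18+7+17 = 54
Hub-#101-#103-#102-#104-Hub: 3+15+23+18+14 = 73
Hub-#101-#103-#104-#102-Hub: 3+15+7+18+10 = 53
Hub-#101-#104-#102-#103-Hub: 3+11+18+23+17 = 72
Hub-#101-#104-#103-#102-Hub: 3+11+7+23+10 = 54
Hub-#102-#101-#103-#104-Hub: 10+9+15+7+14 = 55
Hub-#102-#101-#104-#103-Hub: 10+9+11+7+17 = 54
Hub-#102-#103-#101-#104-Hub: 10+23+15+11+14 = 73
Hub-#102-#104-#101-#103-Hub: 10+18+11+15+17 = 71
Hub-#103-#101-#102-#104-Hub: 17+15+9+18+14 = 73
Hub-#103-#102-#101-#104-Hub: 17+23+9+11+14 = 74
The minimum is 53.
One optimal route: Hub → #101 → #103 → #104 → #102 → Hub (or its reverse).

Minimum total distance: 53 km.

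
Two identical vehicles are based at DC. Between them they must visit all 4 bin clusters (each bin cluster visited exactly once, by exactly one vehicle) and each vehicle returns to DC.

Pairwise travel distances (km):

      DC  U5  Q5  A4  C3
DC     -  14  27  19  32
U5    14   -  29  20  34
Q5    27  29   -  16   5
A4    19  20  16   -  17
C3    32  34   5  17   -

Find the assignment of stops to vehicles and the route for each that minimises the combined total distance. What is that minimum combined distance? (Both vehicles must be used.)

There are 2^3 − 1 = 7 ways to divide the 4 stops into two non-empty groups. For each, the best each vehicle can do is its own shortest tour through its group:
  {U5} + {Q5, A4, C3}: 28 + 68 = 96
  {Q5} + {U5, A4, C3}: 54 + 83 = 137
  {U5, Q5} + {A4, C3}: 70 + 68 = 138
  {A4} + {U5, Q5, C3}: 38 + 80 = 118
  {U5, A4} + {Q5, C3}: 53 + 64 = 117
  {Q5, A4} + {U5, C3}: 62 + 80 = 142
  … (7 splits in total)
Best: vehicle 1 DC → U5 → DC = 28; vehicle 2 DC → Q5 → C3 → A4 → DC = 68; combined 96.

96 km — the smallest possible combined total.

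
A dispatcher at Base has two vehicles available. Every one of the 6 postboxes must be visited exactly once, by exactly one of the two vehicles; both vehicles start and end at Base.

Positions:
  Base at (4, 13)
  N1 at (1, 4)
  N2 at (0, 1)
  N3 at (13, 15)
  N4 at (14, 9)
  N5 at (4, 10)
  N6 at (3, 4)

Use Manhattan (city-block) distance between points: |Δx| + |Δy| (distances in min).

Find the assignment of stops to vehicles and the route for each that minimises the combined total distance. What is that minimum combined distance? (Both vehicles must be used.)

Minimum combined distance: 62 min.

Check every non-empty split of the stops between the two vehicles; for each half take its own optimal tour:
  {N1} + {N2, N3, N4, N5, N6}: 24 + 56 = 80
  {N2} + {N1, N3, N4, N5, N6}: 32 + 48 = 80
  {N1, N2} + {N3, N4, N5, N6}: 32 + 44 = 76
  {N3} + {N1, N2, N4, N5, N6}: 22 + 52 = 74
  {N1, N3} + {N2, N4, N5, N6}: 46 + 52 = 98
  {N2, N3} + {N1, N4, N5, N6}: 54 + 44 = 98
  … (31 splits in total)
  {N5} + {N1, N2, N3, N4, N6}: 6 + 56 = 62  ← best
Best: vehicle 1 Base → N5 → Base = 6; vehicle 2 Base → N1 → N2 → N6 → N4 → N3 → Base = 56; combined 62.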